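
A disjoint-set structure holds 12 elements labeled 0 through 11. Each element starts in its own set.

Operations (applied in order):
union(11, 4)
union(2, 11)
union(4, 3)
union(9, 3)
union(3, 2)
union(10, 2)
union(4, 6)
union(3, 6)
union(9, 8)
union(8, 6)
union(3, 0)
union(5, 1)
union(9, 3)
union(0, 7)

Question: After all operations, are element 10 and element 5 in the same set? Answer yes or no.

Step 1: union(11, 4) -> merged; set of 11 now {4, 11}
Step 2: union(2, 11) -> merged; set of 2 now {2, 4, 11}
Step 3: union(4, 3) -> merged; set of 4 now {2, 3, 4, 11}
Step 4: union(9, 3) -> merged; set of 9 now {2, 3, 4, 9, 11}
Step 5: union(3, 2) -> already same set; set of 3 now {2, 3, 4, 9, 11}
Step 6: union(10, 2) -> merged; set of 10 now {2, 3, 4, 9, 10, 11}
Step 7: union(4, 6) -> merged; set of 4 now {2, 3, 4, 6, 9, 10, 11}
Step 8: union(3, 6) -> already same set; set of 3 now {2, 3, 4, 6, 9, 10, 11}
Step 9: union(9, 8) -> merged; set of 9 now {2, 3, 4, 6, 8, 9, 10, 11}
Step 10: union(8, 6) -> already same set; set of 8 now {2, 3, 4, 6, 8, 9, 10, 11}
Step 11: union(3, 0) -> merged; set of 3 now {0, 2, 3, 4, 6, 8, 9, 10, 11}
Step 12: union(5, 1) -> merged; set of 5 now {1, 5}
Step 13: union(9, 3) -> already same set; set of 9 now {0, 2, 3, 4, 6, 8, 9, 10, 11}
Step 14: union(0, 7) -> merged; set of 0 now {0, 2, 3, 4, 6, 7, 8, 9, 10, 11}
Set of 10: {0, 2, 3, 4, 6, 7, 8, 9, 10, 11}; 5 is not a member.

Answer: no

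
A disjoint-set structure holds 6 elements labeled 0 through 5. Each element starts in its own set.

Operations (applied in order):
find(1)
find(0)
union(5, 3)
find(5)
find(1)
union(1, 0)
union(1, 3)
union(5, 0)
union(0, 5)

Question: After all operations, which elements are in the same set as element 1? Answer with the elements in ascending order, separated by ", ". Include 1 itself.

Answer: 0, 1, 3, 5

Derivation:
Step 1: find(1) -> no change; set of 1 is {1}
Step 2: find(0) -> no change; set of 0 is {0}
Step 3: union(5, 3) -> merged; set of 5 now {3, 5}
Step 4: find(5) -> no change; set of 5 is {3, 5}
Step 5: find(1) -> no change; set of 1 is {1}
Step 6: union(1, 0) -> merged; set of 1 now {0, 1}
Step 7: union(1, 3) -> merged; set of 1 now {0, 1, 3, 5}
Step 8: union(5, 0) -> already same set; set of 5 now {0, 1, 3, 5}
Step 9: union(0, 5) -> already same set; set of 0 now {0, 1, 3, 5}
Component of 1: {0, 1, 3, 5}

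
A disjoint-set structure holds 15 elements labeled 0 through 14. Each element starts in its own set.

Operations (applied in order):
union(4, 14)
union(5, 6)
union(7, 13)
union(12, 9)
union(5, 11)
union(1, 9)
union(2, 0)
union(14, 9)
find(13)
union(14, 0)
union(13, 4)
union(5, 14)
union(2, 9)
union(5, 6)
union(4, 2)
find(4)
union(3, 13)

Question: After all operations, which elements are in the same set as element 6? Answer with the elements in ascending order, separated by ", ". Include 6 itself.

Answer: 0, 1, 2, 3, 4, 5, 6, 7, 9, 11, 12, 13, 14

Derivation:
Step 1: union(4, 14) -> merged; set of 4 now {4, 14}
Step 2: union(5, 6) -> merged; set of 5 now {5, 6}
Step 3: union(7, 13) -> merged; set of 7 now {7, 13}
Step 4: union(12, 9) -> merged; set of 12 now {9, 12}
Step 5: union(5, 11) -> merged; set of 5 now {5, 6, 11}
Step 6: union(1, 9) -> merged; set of 1 now {1, 9, 12}
Step 7: union(2, 0) -> merged; set of 2 now {0, 2}
Step 8: union(14, 9) -> merged; set of 14 now {1, 4, 9, 12, 14}
Step 9: find(13) -> no change; set of 13 is {7, 13}
Step 10: union(14, 0) -> merged; set of 14 now {0, 1, 2, 4, 9, 12, 14}
Step 11: union(13, 4) -> merged; set of 13 now {0, 1, 2, 4, 7, 9, 12, 13, 14}
Step 12: union(5, 14) -> merged; set of 5 now {0, 1, 2, 4, 5, 6, 7, 9, 11, 12, 13, 14}
Step 13: union(2, 9) -> already same set; set of 2 now {0, 1, 2, 4, 5, 6, 7, 9, 11, 12, 13, 14}
Step 14: union(5, 6) -> already same set; set of 5 now {0, 1, 2, 4, 5, 6, 7, 9, 11, 12, 13, 14}
Step 15: union(4, 2) -> already same set; set of 4 now {0, 1, 2, 4, 5, 6, 7, 9, 11, 12, 13, 14}
Step 16: find(4) -> no change; set of 4 is {0, 1, 2, 4, 5, 6, 7, 9, 11, 12, 13, 14}
Step 17: union(3, 13) -> merged; set of 3 now {0, 1, 2, 3, 4, 5, 6, 7, 9, 11, 12, 13, 14}
Component of 6: {0, 1, 2, 3, 4, 5, 6, 7, 9, 11, 12, 13, 14}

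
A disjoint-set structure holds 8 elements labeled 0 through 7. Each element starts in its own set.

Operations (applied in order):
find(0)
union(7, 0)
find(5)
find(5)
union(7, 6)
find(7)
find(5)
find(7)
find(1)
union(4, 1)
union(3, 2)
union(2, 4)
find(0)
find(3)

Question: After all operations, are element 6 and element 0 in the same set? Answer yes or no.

Step 1: find(0) -> no change; set of 0 is {0}
Step 2: union(7, 0) -> merged; set of 7 now {0, 7}
Step 3: find(5) -> no change; set of 5 is {5}
Step 4: find(5) -> no change; set of 5 is {5}
Step 5: union(7, 6) -> merged; set of 7 now {0, 6, 7}
Step 6: find(7) -> no change; set of 7 is {0, 6, 7}
Step 7: find(5) -> no change; set of 5 is {5}
Step 8: find(7) -> no change; set of 7 is {0, 6, 7}
Step 9: find(1) -> no change; set of 1 is {1}
Step 10: union(4, 1) -> merged; set of 4 now {1, 4}
Step 11: union(3, 2) -> merged; set of 3 now {2, 3}
Step 12: union(2, 4) -> merged; set of 2 now {1, 2, 3, 4}
Step 13: find(0) -> no change; set of 0 is {0, 6, 7}
Step 14: find(3) -> no change; set of 3 is {1, 2, 3, 4}
Set of 6: {0, 6, 7}; 0 is a member.

Answer: yes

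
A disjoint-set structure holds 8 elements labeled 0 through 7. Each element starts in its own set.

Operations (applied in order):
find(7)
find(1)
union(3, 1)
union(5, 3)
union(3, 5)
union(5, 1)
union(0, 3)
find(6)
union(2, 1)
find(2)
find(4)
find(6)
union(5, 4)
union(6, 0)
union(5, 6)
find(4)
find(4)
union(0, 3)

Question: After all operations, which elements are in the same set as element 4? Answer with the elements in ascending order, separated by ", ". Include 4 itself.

Step 1: find(7) -> no change; set of 7 is {7}
Step 2: find(1) -> no change; set of 1 is {1}
Step 3: union(3, 1) -> merged; set of 3 now {1, 3}
Step 4: union(5, 3) -> merged; set of 5 now {1, 3, 5}
Step 5: union(3, 5) -> already same set; set of 3 now {1, 3, 5}
Step 6: union(5, 1) -> already same set; set of 5 now {1, 3, 5}
Step 7: union(0, 3) -> merged; set of 0 now {0, 1, 3, 5}
Step 8: find(6) -> no change; set of 6 is {6}
Step 9: union(2, 1) -> merged; set of 2 now {0, 1, 2, 3, 5}
Step 10: find(2) -> no change; set of 2 is {0, 1, 2, 3, 5}
Step 11: find(4) -> no change; set of 4 is {4}
Step 12: find(6) -> no change; set of 6 is {6}
Step 13: union(5, 4) -> merged; set of 5 now {0, 1, 2, 3, 4, 5}
Step 14: union(6, 0) -> merged; set of 6 now {0, 1, 2, 3, 4, 5, 6}
Step 15: union(5, 6) -> already same set; set of 5 now {0, 1, 2, 3, 4, 5, 6}
Step 16: find(4) -> no change; set of 4 is {0, 1, 2, 3, 4, 5, 6}
Step 17: find(4) -> no change; set of 4 is {0, 1, 2, 3, 4, 5, 6}
Step 18: union(0, 3) -> already same set; set of 0 now {0, 1, 2, 3, 4, 5, 6}
Component of 4: {0, 1, 2, 3, 4, 5, 6}

Answer: 0, 1, 2, 3, 4, 5, 6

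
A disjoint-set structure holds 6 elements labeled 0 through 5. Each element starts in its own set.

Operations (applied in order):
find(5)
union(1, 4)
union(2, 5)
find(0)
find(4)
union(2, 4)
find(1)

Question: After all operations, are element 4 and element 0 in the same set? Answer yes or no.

Step 1: find(5) -> no change; set of 5 is {5}
Step 2: union(1, 4) -> merged; set of 1 now {1, 4}
Step 3: union(2, 5) -> merged; set of 2 now {2, 5}
Step 4: find(0) -> no change; set of 0 is {0}
Step 5: find(4) -> no change; set of 4 is {1, 4}
Step 6: union(2, 4) -> merged; set of 2 now {1, 2, 4, 5}
Step 7: find(1) -> no change; set of 1 is {1, 2, 4, 5}
Set of 4: {1, 2, 4, 5}; 0 is not a member.

Answer: no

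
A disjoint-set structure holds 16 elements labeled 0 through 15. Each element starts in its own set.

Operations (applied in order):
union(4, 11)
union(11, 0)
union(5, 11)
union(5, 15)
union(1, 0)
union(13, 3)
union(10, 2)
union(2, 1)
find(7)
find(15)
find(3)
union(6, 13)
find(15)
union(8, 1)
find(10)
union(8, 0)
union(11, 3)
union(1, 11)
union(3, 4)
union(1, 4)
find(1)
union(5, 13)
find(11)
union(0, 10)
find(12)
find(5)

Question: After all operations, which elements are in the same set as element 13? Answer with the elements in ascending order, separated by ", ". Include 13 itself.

Answer: 0, 1, 2, 3, 4, 5, 6, 8, 10, 11, 13, 15

Derivation:
Step 1: union(4, 11) -> merged; set of 4 now {4, 11}
Step 2: union(11, 0) -> merged; set of 11 now {0, 4, 11}
Step 3: union(5, 11) -> merged; set of 5 now {0, 4, 5, 11}
Step 4: union(5, 15) -> merged; set of 5 now {0, 4, 5, 11, 15}
Step 5: union(1, 0) -> merged; set of 1 now {0, 1, 4, 5, 11, 15}
Step 6: union(13, 3) -> merged; set of 13 now {3, 13}
Step 7: union(10, 2) -> merged; set of 10 now {2, 10}
Step 8: union(2, 1) -> merged; set of 2 now {0, 1, 2, 4, 5, 10, 11, 15}
Step 9: find(7) -> no change; set of 7 is {7}
Step 10: find(15) -> no change; set of 15 is {0, 1, 2, 4, 5, 10, 11, 15}
Step 11: find(3) -> no change; set of 3 is {3, 13}
Step 12: union(6, 13) -> merged; set of 6 now {3, 6, 13}
Step 13: find(15) -> no change; set of 15 is {0, 1, 2, 4, 5, 10, 11, 15}
Step 14: union(8, 1) -> merged; set of 8 now {0, 1, 2, 4, 5, 8, 10, 11, 15}
Step 15: find(10) -> no change; set of 10 is {0, 1, 2, 4, 5, 8, 10, 11, 15}
Step 16: union(8, 0) -> already same set; set of 8 now {0, 1, 2, 4, 5, 8, 10, 11, 15}
Step 17: union(11, 3) -> merged; set of 11 now {0, 1, 2, 3, 4, 5, 6, 8, 10, 11, 13, 15}
Step 18: union(1, 11) -> already same set; set of 1 now {0, 1, 2, 3, 4, 5, 6, 8, 10, 11, 13, 15}
Step 19: union(3, 4) -> already same set; set of 3 now {0, 1, 2, 3, 4, 5, 6, 8, 10, 11, 13, 15}
Step 20: union(1, 4) -> already same set; set of 1 now {0, 1, 2, 3, 4, 5, 6, 8, 10, 11, 13, 15}
Step 21: find(1) -> no change; set of 1 is {0, 1, 2, 3, 4, 5, 6, 8, 10, 11, 13, 15}
Step 22: union(5, 13) -> already same set; set of 5 now {0, 1, 2, 3, 4, 5, 6, 8, 10, 11, 13, 15}
Step 23: find(11) -> no change; set of 11 is {0, 1, 2, 3, 4, 5, 6, 8, 10, 11, 13, 15}
Step 24: union(0, 10) -> already same set; set of 0 now {0, 1, 2, 3, 4, 5, 6, 8, 10, 11, 13, 15}
Step 25: find(12) -> no change; set of 12 is {12}
Step 26: find(5) -> no change; set of 5 is {0, 1, 2, 3, 4, 5, 6, 8, 10, 11, 13, 15}
Component of 13: {0, 1, 2, 3, 4, 5, 6, 8, 10, 11, 13, 15}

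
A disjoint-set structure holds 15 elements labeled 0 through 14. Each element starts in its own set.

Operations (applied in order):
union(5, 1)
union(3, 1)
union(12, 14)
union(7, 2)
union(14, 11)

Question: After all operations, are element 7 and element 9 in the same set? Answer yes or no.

Step 1: union(5, 1) -> merged; set of 5 now {1, 5}
Step 2: union(3, 1) -> merged; set of 3 now {1, 3, 5}
Step 3: union(12, 14) -> merged; set of 12 now {12, 14}
Step 4: union(7, 2) -> merged; set of 7 now {2, 7}
Step 5: union(14, 11) -> merged; set of 14 now {11, 12, 14}
Set of 7: {2, 7}; 9 is not a member.

Answer: no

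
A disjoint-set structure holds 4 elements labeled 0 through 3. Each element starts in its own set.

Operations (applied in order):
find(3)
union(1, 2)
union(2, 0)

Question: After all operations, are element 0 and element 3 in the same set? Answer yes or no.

Answer: no

Derivation:
Step 1: find(3) -> no change; set of 3 is {3}
Step 2: union(1, 2) -> merged; set of 1 now {1, 2}
Step 3: union(2, 0) -> merged; set of 2 now {0, 1, 2}
Set of 0: {0, 1, 2}; 3 is not a member.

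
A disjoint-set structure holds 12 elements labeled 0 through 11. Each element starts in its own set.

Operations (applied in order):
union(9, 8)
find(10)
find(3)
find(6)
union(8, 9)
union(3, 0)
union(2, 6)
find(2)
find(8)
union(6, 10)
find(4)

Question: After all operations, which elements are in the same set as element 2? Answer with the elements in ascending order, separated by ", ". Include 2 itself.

Answer: 2, 6, 10

Derivation:
Step 1: union(9, 8) -> merged; set of 9 now {8, 9}
Step 2: find(10) -> no change; set of 10 is {10}
Step 3: find(3) -> no change; set of 3 is {3}
Step 4: find(6) -> no change; set of 6 is {6}
Step 5: union(8, 9) -> already same set; set of 8 now {8, 9}
Step 6: union(3, 0) -> merged; set of 3 now {0, 3}
Step 7: union(2, 6) -> merged; set of 2 now {2, 6}
Step 8: find(2) -> no change; set of 2 is {2, 6}
Step 9: find(8) -> no change; set of 8 is {8, 9}
Step 10: union(6, 10) -> merged; set of 6 now {2, 6, 10}
Step 11: find(4) -> no change; set of 4 is {4}
Component of 2: {2, 6, 10}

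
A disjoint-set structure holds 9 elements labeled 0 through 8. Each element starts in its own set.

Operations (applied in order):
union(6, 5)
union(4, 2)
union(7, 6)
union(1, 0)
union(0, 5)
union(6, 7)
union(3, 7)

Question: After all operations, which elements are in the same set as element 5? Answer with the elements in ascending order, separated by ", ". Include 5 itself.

Step 1: union(6, 5) -> merged; set of 6 now {5, 6}
Step 2: union(4, 2) -> merged; set of 4 now {2, 4}
Step 3: union(7, 6) -> merged; set of 7 now {5, 6, 7}
Step 4: union(1, 0) -> merged; set of 1 now {0, 1}
Step 5: union(0, 5) -> merged; set of 0 now {0, 1, 5, 6, 7}
Step 6: union(6, 7) -> already same set; set of 6 now {0, 1, 5, 6, 7}
Step 7: union(3, 7) -> merged; set of 3 now {0, 1, 3, 5, 6, 7}
Component of 5: {0, 1, 3, 5, 6, 7}

Answer: 0, 1, 3, 5, 6, 7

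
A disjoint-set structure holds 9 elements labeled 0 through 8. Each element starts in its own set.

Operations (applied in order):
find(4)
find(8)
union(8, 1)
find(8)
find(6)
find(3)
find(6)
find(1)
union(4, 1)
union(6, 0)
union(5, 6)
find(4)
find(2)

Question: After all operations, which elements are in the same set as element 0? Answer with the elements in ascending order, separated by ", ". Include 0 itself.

Step 1: find(4) -> no change; set of 4 is {4}
Step 2: find(8) -> no change; set of 8 is {8}
Step 3: union(8, 1) -> merged; set of 8 now {1, 8}
Step 4: find(8) -> no change; set of 8 is {1, 8}
Step 5: find(6) -> no change; set of 6 is {6}
Step 6: find(3) -> no change; set of 3 is {3}
Step 7: find(6) -> no change; set of 6 is {6}
Step 8: find(1) -> no change; set of 1 is {1, 8}
Step 9: union(4, 1) -> merged; set of 4 now {1, 4, 8}
Step 10: union(6, 0) -> merged; set of 6 now {0, 6}
Step 11: union(5, 6) -> merged; set of 5 now {0, 5, 6}
Step 12: find(4) -> no change; set of 4 is {1, 4, 8}
Step 13: find(2) -> no change; set of 2 is {2}
Component of 0: {0, 5, 6}

Answer: 0, 5, 6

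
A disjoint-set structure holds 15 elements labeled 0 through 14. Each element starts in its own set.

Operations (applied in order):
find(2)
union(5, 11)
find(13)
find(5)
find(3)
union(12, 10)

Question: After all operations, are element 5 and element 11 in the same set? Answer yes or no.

Step 1: find(2) -> no change; set of 2 is {2}
Step 2: union(5, 11) -> merged; set of 5 now {5, 11}
Step 3: find(13) -> no change; set of 13 is {13}
Step 4: find(5) -> no change; set of 5 is {5, 11}
Step 5: find(3) -> no change; set of 3 is {3}
Step 6: union(12, 10) -> merged; set of 12 now {10, 12}
Set of 5: {5, 11}; 11 is a member.

Answer: yes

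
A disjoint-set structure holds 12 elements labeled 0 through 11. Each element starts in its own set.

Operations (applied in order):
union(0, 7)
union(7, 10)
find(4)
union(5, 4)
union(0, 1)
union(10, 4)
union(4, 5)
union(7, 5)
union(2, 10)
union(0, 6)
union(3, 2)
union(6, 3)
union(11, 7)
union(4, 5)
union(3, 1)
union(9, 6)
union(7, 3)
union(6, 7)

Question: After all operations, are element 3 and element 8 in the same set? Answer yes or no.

Answer: no

Derivation:
Step 1: union(0, 7) -> merged; set of 0 now {0, 7}
Step 2: union(7, 10) -> merged; set of 7 now {0, 7, 10}
Step 3: find(4) -> no change; set of 4 is {4}
Step 4: union(5, 4) -> merged; set of 5 now {4, 5}
Step 5: union(0, 1) -> merged; set of 0 now {0, 1, 7, 10}
Step 6: union(10, 4) -> merged; set of 10 now {0, 1, 4, 5, 7, 10}
Step 7: union(4, 5) -> already same set; set of 4 now {0, 1, 4, 5, 7, 10}
Step 8: union(7, 5) -> already same set; set of 7 now {0, 1, 4, 5, 7, 10}
Step 9: union(2, 10) -> merged; set of 2 now {0, 1, 2, 4, 5, 7, 10}
Step 10: union(0, 6) -> merged; set of 0 now {0, 1, 2, 4, 5, 6, 7, 10}
Step 11: union(3, 2) -> merged; set of 3 now {0, 1, 2, 3, 4, 5, 6, 7, 10}
Step 12: union(6, 3) -> already same set; set of 6 now {0, 1, 2, 3, 4, 5, 6, 7, 10}
Step 13: union(11, 7) -> merged; set of 11 now {0, 1, 2, 3, 4, 5, 6, 7, 10, 11}
Step 14: union(4, 5) -> already same set; set of 4 now {0, 1, 2, 3, 4, 5, 6, 7, 10, 11}
Step 15: union(3, 1) -> already same set; set of 3 now {0, 1, 2, 3, 4, 5, 6, 7, 10, 11}
Step 16: union(9, 6) -> merged; set of 9 now {0, 1, 2, 3, 4, 5, 6, 7, 9, 10, 11}
Step 17: union(7, 3) -> already same set; set of 7 now {0, 1, 2, 3, 4, 5, 6, 7, 9, 10, 11}
Step 18: union(6, 7) -> already same set; set of 6 now {0, 1, 2, 3, 4, 5, 6, 7, 9, 10, 11}
Set of 3: {0, 1, 2, 3, 4, 5, 6, 7, 9, 10, 11}; 8 is not a member.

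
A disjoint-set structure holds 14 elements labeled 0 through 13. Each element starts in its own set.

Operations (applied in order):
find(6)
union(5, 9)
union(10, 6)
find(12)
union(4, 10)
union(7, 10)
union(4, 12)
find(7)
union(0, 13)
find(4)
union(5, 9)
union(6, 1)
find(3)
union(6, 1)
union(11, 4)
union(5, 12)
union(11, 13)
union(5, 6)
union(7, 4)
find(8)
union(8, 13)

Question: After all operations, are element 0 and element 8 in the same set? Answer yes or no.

Step 1: find(6) -> no change; set of 6 is {6}
Step 2: union(5, 9) -> merged; set of 5 now {5, 9}
Step 3: union(10, 6) -> merged; set of 10 now {6, 10}
Step 4: find(12) -> no change; set of 12 is {12}
Step 5: union(4, 10) -> merged; set of 4 now {4, 6, 10}
Step 6: union(7, 10) -> merged; set of 7 now {4, 6, 7, 10}
Step 7: union(4, 12) -> merged; set of 4 now {4, 6, 7, 10, 12}
Step 8: find(7) -> no change; set of 7 is {4, 6, 7, 10, 12}
Step 9: union(0, 13) -> merged; set of 0 now {0, 13}
Step 10: find(4) -> no change; set of 4 is {4, 6, 7, 10, 12}
Step 11: union(5, 9) -> already same set; set of 5 now {5, 9}
Step 12: union(6, 1) -> merged; set of 6 now {1, 4, 6, 7, 10, 12}
Step 13: find(3) -> no change; set of 3 is {3}
Step 14: union(6, 1) -> already same set; set of 6 now {1, 4, 6, 7, 10, 12}
Step 15: union(11, 4) -> merged; set of 11 now {1, 4, 6, 7, 10, 11, 12}
Step 16: union(5, 12) -> merged; set of 5 now {1, 4, 5, 6, 7, 9, 10, 11, 12}
Step 17: union(11, 13) -> merged; set of 11 now {0, 1, 4, 5, 6, 7, 9, 10, 11, 12, 13}
Step 18: union(5, 6) -> already same set; set of 5 now {0, 1, 4, 5, 6, 7, 9, 10, 11, 12, 13}
Step 19: union(7, 4) -> already same set; set of 7 now {0, 1, 4, 5, 6, 7, 9, 10, 11, 12, 13}
Step 20: find(8) -> no change; set of 8 is {8}
Step 21: union(8, 13) -> merged; set of 8 now {0, 1, 4, 5, 6, 7, 8, 9, 10, 11, 12, 13}
Set of 0: {0, 1, 4, 5, 6, 7, 8, 9, 10, 11, 12, 13}; 8 is a member.

Answer: yes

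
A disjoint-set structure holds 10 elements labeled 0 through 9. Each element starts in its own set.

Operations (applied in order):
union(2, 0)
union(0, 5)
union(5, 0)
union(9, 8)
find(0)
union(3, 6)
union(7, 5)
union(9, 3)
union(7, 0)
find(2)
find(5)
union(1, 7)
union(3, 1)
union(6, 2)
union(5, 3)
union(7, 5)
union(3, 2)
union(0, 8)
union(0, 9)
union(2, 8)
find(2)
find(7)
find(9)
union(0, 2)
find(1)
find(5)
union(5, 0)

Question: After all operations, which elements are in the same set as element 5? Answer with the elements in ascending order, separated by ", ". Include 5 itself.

Step 1: union(2, 0) -> merged; set of 2 now {0, 2}
Step 2: union(0, 5) -> merged; set of 0 now {0, 2, 5}
Step 3: union(5, 0) -> already same set; set of 5 now {0, 2, 5}
Step 4: union(9, 8) -> merged; set of 9 now {8, 9}
Step 5: find(0) -> no change; set of 0 is {0, 2, 5}
Step 6: union(3, 6) -> merged; set of 3 now {3, 6}
Step 7: union(7, 5) -> merged; set of 7 now {0, 2, 5, 7}
Step 8: union(9, 3) -> merged; set of 9 now {3, 6, 8, 9}
Step 9: union(7, 0) -> already same set; set of 7 now {0, 2, 5, 7}
Step 10: find(2) -> no change; set of 2 is {0, 2, 5, 7}
Step 11: find(5) -> no change; set of 5 is {0, 2, 5, 7}
Step 12: union(1, 7) -> merged; set of 1 now {0, 1, 2, 5, 7}
Step 13: union(3, 1) -> merged; set of 3 now {0, 1, 2, 3, 5, 6, 7, 8, 9}
Step 14: union(6, 2) -> already same set; set of 6 now {0, 1, 2, 3, 5, 6, 7, 8, 9}
Step 15: union(5, 3) -> already same set; set of 5 now {0, 1, 2, 3, 5, 6, 7, 8, 9}
Step 16: union(7, 5) -> already same set; set of 7 now {0, 1, 2, 3, 5, 6, 7, 8, 9}
Step 17: union(3, 2) -> already same set; set of 3 now {0, 1, 2, 3, 5, 6, 7, 8, 9}
Step 18: union(0, 8) -> already same set; set of 0 now {0, 1, 2, 3, 5, 6, 7, 8, 9}
Step 19: union(0, 9) -> already same set; set of 0 now {0, 1, 2, 3, 5, 6, 7, 8, 9}
Step 20: union(2, 8) -> already same set; set of 2 now {0, 1, 2, 3, 5, 6, 7, 8, 9}
Step 21: find(2) -> no change; set of 2 is {0, 1, 2, 3, 5, 6, 7, 8, 9}
Step 22: find(7) -> no change; set of 7 is {0, 1, 2, 3, 5, 6, 7, 8, 9}
Step 23: find(9) -> no change; set of 9 is {0, 1, 2, 3, 5, 6, 7, 8, 9}
Step 24: union(0, 2) -> already same set; set of 0 now {0, 1, 2, 3, 5, 6, 7, 8, 9}
Step 25: find(1) -> no change; set of 1 is {0, 1, 2, 3, 5, 6, 7, 8, 9}
Step 26: find(5) -> no change; set of 5 is {0, 1, 2, 3, 5, 6, 7, 8, 9}
Step 27: union(5, 0) -> already same set; set of 5 now {0, 1, 2, 3, 5, 6, 7, 8, 9}
Component of 5: {0, 1, 2, 3, 5, 6, 7, 8, 9}

Answer: 0, 1, 2, 3, 5, 6, 7, 8, 9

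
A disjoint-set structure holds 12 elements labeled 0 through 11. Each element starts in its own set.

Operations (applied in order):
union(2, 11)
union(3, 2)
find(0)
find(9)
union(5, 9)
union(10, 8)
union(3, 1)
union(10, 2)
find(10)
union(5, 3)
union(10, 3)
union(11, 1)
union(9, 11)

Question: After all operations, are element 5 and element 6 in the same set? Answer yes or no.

Answer: no

Derivation:
Step 1: union(2, 11) -> merged; set of 2 now {2, 11}
Step 2: union(3, 2) -> merged; set of 3 now {2, 3, 11}
Step 3: find(0) -> no change; set of 0 is {0}
Step 4: find(9) -> no change; set of 9 is {9}
Step 5: union(5, 9) -> merged; set of 5 now {5, 9}
Step 6: union(10, 8) -> merged; set of 10 now {8, 10}
Step 7: union(3, 1) -> merged; set of 3 now {1, 2, 3, 11}
Step 8: union(10, 2) -> merged; set of 10 now {1, 2, 3, 8, 10, 11}
Step 9: find(10) -> no change; set of 10 is {1, 2, 3, 8, 10, 11}
Step 10: union(5, 3) -> merged; set of 5 now {1, 2, 3, 5, 8, 9, 10, 11}
Step 11: union(10, 3) -> already same set; set of 10 now {1, 2, 3, 5, 8, 9, 10, 11}
Step 12: union(11, 1) -> already same set; set of 11 now {1, 2, 3, 5, 8, 9, 10, 11}
Step 13: union(9, 11) -> already same set; set of 9 now {1, 2, 3, 5, 8, 9, 10, 11}
Set of 5: {1, 2, 3, 5, 8, 9, 10, 11}; 6 is not a member.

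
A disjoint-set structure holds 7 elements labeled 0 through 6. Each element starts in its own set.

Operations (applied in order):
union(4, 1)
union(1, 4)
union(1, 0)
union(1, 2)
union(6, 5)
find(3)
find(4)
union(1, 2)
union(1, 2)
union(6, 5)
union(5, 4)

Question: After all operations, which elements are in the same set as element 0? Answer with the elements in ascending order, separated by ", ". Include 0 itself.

Step 1: union(4, 1) -> merged; set of 4 now {1, 4}
Step 2: union(1, 4) -> already same set; set of 1 now {1, 4}
Step 3: union(1, 0) -> merged; set of 1 now {0, 1, 4}
Step 4: union(1, 2) -> merged; set of 1 now {0, 1, 2, 4}
Step 5: union(6, 5) -> merged; set of 6 now {5, 6}
Step 6: find(3) -> no change; set of 3 is {3}
Step 7: find(4) -> no change; set of 4 is {0, 1, 2, 4}
Step 8: union(1, 2) -> already same set; set of 1 now {0, 1, 2, 4}
Step 9: union(1, 2) -> already same set; set of 1 now {0, 1, 2, 4}
Step 10: union(6, 5) -> already same set; set of 6 now {5, 6}
Step 11: union(5, 4) -> merged; set of 5 now {0, 1, 2, 4, 5, 6}
Component of 0: {0, 1, 2, 4, 5, 6}

Answer: 0, 1, 2, 4, 5, 6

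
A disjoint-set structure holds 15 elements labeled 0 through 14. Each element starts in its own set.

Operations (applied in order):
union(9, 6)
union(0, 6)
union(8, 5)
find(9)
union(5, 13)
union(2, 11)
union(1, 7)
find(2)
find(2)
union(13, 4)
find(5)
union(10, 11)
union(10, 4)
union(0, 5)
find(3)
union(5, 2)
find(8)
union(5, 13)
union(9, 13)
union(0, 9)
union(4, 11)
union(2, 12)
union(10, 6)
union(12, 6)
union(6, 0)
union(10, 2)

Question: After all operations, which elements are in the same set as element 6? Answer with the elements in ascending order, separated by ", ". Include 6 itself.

Answer: 0, 2, 4, 5, 6, 8, 9, 10, 11, 12, 13

Derivation:
Step 1: union(9, 6) -> merged; set of 9 now {6, 9}
Step 2: union(0, 6) -> merged; set of 0 now {0, 6, 9}
Step 3: union(8, 5) -> merged; set of 8 now {5, 8}
Step 4: find(9) -> no change; set of 9 is {0, 6, 9}
Step 5: union(5, 13) -> merged; set of 5 now {5, 8, 13}
Step 6: union(2, 11) -> merged; set of 2 now {2, 11}
Step 7: union(1, 7) -> merged; set of 1 now {1, 7}
Step 8: find(2) -> no change; set of 2 is {2, 11}
Step 9: find(2) -> no change; set of 2 is {2, 11}
Step 10: union(13, 4) -> merged; set of 13 now {4, 5, 8, 13}
Step 11: find(5) -> no change; set of 5 is {4, 5, 8, 13}
Step 12: union(10, 11) -> merged; set of 10 now {2, 10, 11}
Step 13: union(10, 4) -> merged; set of 10 now {2, 4, 5, 8, 10, 11, 13}
Step 14: union(0, 5) -> merged; set of 0 now {0, 2, 4, 5, 6, 8, 9, 10, 11, 13}
Step 15: find(3) -> no change; set of 3 is {3}
Step 16: union(5, 2) -> already same set; set of 5 now {0, 2, 4, 5, 6, 8, 9, 10, 11, 13}
Step 17: find(8) -> no change; set of 8 is {0, 2, 4, 5, 6, 8, 9, 10, 11, 13}
Step 18: union(5, 13) -> already same set; set of 5 now {0, 2, 4, 5, 6, 8, 9, 10, 11, 13}
Step 19: union(9, 13) -> already same set; set of 9 now {0, 2, 4, 5, 6, 8, 9, 10, 11, 13}
Step 20: union(0, 9) -> already same set; set of 0 now {0, 2, 4, 5, 6, 8, 9, 10, 11, 13}
Step 21: union(4, 11) -> already same set; set of 4 now {0, 2, 4, 5, 6, 8, 9, 10, 11, 13}
Step 22: union(2, 12) -> merged; set of 2 now {0, 2, 4, 5, 6, 8, 9, 10, 11, 12, 13}
Step 23: union(10, 6) -> already same set; set of 10 now {0, 2, 4, 5, 6, 8, 9, 10, 11, 12, 13}
Step 24: union(12, 6) -> already same set; set of 12 now {0, 2, 4, 5, 6, 8, 9, 10, 11, 12, 13}
Step 25: union(6, 0) -> already same set; set of 6 now {0, 2, 4, 5, 6, 8, 9, 10, 11, 12, 13}
Step 26: union(10, 2) -> already same set; set of 10 now {0, 2, 4, 5, 6, 8, 9, 10, 11, 12, 13}
Component of 6: {0, 2, 4, 5, 6, 8, 9, 10, 11, 12, 13}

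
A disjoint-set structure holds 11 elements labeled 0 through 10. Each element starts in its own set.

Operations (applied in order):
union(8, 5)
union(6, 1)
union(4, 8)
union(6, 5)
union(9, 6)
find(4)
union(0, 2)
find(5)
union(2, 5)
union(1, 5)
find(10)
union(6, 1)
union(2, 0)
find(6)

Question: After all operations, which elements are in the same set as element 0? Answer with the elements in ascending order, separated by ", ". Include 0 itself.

Step 1: union(8, 5) -> merged; set of 8 now {5, 8}
Step 2: union(6, 1) -> merged; set of 6 now {1, 6}
Step 3: union(4, 8) -> merged; set of 4 now {4, 5, 8}
Step 4: union(6, 5) -> merged; set of 6 now {1, 4, 5, 6, 8}
Step 5: union(9, 6) -> merged; set of 9 now {1, 4, 5, 6, 8, 9}
Step 6: find(4) -> no change; set of 4 is {1, 4, 5, 6, 8, 9}
Step 7: union(0, 2) -> merged; set of 0 now {0, 2}
Step 8: find(5) -> no change; set of 5 is {1, 4, 5, 6, 8, 9}
Step 9: union(2, 5) -> merged; set of 2 now {0, 1, 2, 4, 5, 6, 8, 9}
Step 10: union(1, 5) -> already same set; set of 1 now {0, 1, 2, 4, 5, 6, 8, 9}
Step 11: find(10) -> no change; set of 10 is {10}
Step 12: union(6, 1) -> already same set; set of 6 now {0, 1, 2, 4, 5, 6, 8, 9}
Step 13: union(2, 0) -> already same set; set of 2 now {0, 1, 2, 4, 5, 6, 8, 9}
Step 14: find(6) -> no change; set of 6 is {0, 1, 2, 4, 5, 6, 8, 9}
Component of 0: {0, 1, 2, 4, 5, 6, 8, 9}

Answer: 0, 1, 2, 4, 5, 6, 8, 9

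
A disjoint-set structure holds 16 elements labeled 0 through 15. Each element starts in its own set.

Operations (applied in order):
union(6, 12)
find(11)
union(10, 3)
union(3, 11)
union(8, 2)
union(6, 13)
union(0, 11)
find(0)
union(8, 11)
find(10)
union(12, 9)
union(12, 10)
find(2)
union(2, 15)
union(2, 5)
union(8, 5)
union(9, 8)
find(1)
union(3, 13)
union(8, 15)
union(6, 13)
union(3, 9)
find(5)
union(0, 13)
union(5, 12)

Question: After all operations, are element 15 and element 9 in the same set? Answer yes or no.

Step 1: union(6, 12) -> merged; set of 6 now {6, 12}
Step 2: find(11) -> no change; set of 11 is {11}
Step 3: union(10, 3) -> merged; set of 10 now {3, 10}
Step 4: union(3, 11) -> merged; set of 3 now {3, 10, 11}
Step 5: union(8, 2) -> merged; set of 8 now {2, 8}
Step 6: union(6, 13) -> merged; set of 6 now {6, 12, 13}
Step 7: union(0, 11) -> merged; set of 0 now {0, 3, 10, 11}
Step 8: find(0) -> no change; set of 0 is {0, 3, 10, 11}
Step 9: union(8, 11) -> merged; set of 8 now {0, 2, 3, 8, 10, 11}
Step 10: find(10) -> no change; set of 10 is {0, 2, 3, 8, 10, 11}
Step 11: union(12, 9) -> merged; set of 12 now {6, 9, 12, 13}
Step 12: union(12, 10) -> merged; set of 12 now {0, 2, 3, 6, 8, 9, 10, 11, 12, 13}
Step 13: find(2) -> no change; set of 2 is {0, 2, 3, 6, 8, 9, 10, 11, 12, 13}
Step 14: union(2, 15) -> merged; set of 2 now {0, 2, 3, 6, 8, 9, 10, 11, 12, 13, 15}
Step 15: union(2, 5) -> merged; set of 2 now {0, 2, 3, 5, 6, 8, 9, 10, 11, 12, 13, 15}
Step 16: union(8, 5) -> already same set; set of 8 now {0, 2, 3, 5, 6, 8, 9, 10, 11, 12, 13, 15}
Step 17: union(9, 8) -> already same set; set of 9 now {0, 2, 3, 5, 6, 8, 9, 10, 11, 12, 13, 15}
Step 18: find(1) -> no change; set of 1 is {1}
Step 19: union(3, 13) -> already same set; set of 3 now {0, 2, 3, 5, 6, 8, 9, 10, 11, 12, 13, 15}
Step 20: union(8, 15) -> already same set; set of 8 now {0, 2, 3, 5, 6, 8, 9, 10, 11, 12, 13, 15}
Step 21: union(6, 13) -> already same set; set of 6 now {0, 2, 3, 5, 6, 8, 9, 10, 11, 12, 13, 15}
Step 22: union(3, 9) -> already same set; set of 3 now {0, 2, 3, 5, 6, 8, 9, 10, 11, 12, 13, 15}
Step 23: find(5) -> no change; set of 5 is {0, 2, 3, 5, 6, 8, 9, 10, 11, 12, 13, 15}
Step 24: union(0, 13) -> already same set; set of 0 now {0, 2, 3, 5, 6, 8, 9, 10, 11, 12, 13, 15}
Step 25: union(5, 12) -> already same set; set of 5 now {0, 2, 3, 5, 6, 8, 9, 10, 11, 12, 13, 15}
Set of 15: {0, 2, 3, 5, 6, 8, 9, 10, 11, 12, 13, 15}; 9 is a member.

Answer: yes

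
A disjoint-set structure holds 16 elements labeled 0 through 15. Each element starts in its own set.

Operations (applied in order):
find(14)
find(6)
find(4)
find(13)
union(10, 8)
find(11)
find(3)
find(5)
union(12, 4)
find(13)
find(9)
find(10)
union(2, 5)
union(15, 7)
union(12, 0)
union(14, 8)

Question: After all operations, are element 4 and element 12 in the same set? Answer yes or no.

Step 1: find(14) -> no change; set of 14 is {14}
Step 2: find(6) -> no change; set of 6 is {6}
Step 3: find(4) -> no change; set of 4 is {4}
Step 4: find(13) -> no change; set of 13 is {13}
Step 5: union(10, 8) -> merged; set of 10 now {8, 10}
Step 6: find(11) -> no change; set of 11 is {11}
Step 7: find(3) -> no change; set of 3 is {3}
Step 8: find(5) -> no change; set of 5 is {5}
Step 9: union(12, 4) -> merged; set of 12 now {4, 12}
Step 10: find(13) -> no change; set of 13 is {13}
Step 11: find(9) -> no change; set of 9 is {9}
Step 12: find(10) -> no change; set of 10 is {8, 10}
Step 13: union(2, 5) -> merged; set of 2 now {2, 5}
Step 14: union(15, 7) -> merged; set of 15 now {7, 15}
Step 15: union(12, 0) -> merged; set of 12 now {0, 4, 12}
Step 16: union(14, 8) -> merged; set of 14 now {8, 10, 14}
Set of 4: {0, 4, 12}; 12 is a member.

Answer: yes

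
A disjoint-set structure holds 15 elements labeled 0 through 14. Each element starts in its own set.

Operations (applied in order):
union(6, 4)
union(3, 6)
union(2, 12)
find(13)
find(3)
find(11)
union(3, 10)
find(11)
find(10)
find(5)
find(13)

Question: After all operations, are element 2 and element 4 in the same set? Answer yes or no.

Step 1: union(6, 4) -> merged; set of 6 now {4, 6}
Step 2: union(3, 6) -> merged; set of 3 now {3, 4, 6}
Step 3: union(2, 12) -> merged; set of 2 now {2, 12}
Step 4: find(13) -> no change; set of 13 is {13}
Step 5: find(3) -> no change; set of 3 is {3, 4, 6}
Step 6: find(11) -> no change; set of 11 is {11}
Step 7: union(3, 10) -> merged; set of 3 now {3, 4, 6, 10}
Step 8: find(11) -> no change; set of 11 is {11}
Step 9: find(10) -> no change; set of 10 is {3, 4, 6, 10}
Step 10: find(5) -> no change; set of 5 is {5}
Step 11: find(13) -> no change; set of 13 is {13}
Set of 2: {2, 12}; 4 is not a member.

Answer: no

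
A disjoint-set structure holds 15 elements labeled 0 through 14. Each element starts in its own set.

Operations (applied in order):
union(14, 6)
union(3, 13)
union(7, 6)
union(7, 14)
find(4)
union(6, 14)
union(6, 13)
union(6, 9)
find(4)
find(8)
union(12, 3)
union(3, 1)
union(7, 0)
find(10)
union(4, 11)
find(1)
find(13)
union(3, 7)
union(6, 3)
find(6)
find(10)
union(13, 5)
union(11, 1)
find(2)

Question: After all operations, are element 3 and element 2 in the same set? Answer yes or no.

Answer: no

Derivation:
Step 1: union(14, 6) -> merged; set of 14 now {6, 14}
Step 2: union(3, 13) -> merged; set of 3 now {3, 13}
Step 3: union(7, 6) -> merged; set of 7 now {6, 7, 14}
Step 4: union(7, 14) -> already same set; set of 7 now {6, 7, 14}
Step 5: find(4) -> no change; set of 4 is {4}
Step 6: union(6, 14) -> already same set; set of 6 now {6, 7, 14}
Step 7: union(6, 13) -> merged; set of 6 now {3, 6, 7, 13, 14}
Step 8: union(6, 9) -> merged; set of 6 now {3, 6, 7, 9, 13, 14}
Step 9: find(4) -> no change; set of 4 is {4}
Step 10: find(8) -> no change; set of 8 is {8}
Step 11: union(12, 3) -> merged; set of 12 now {3, 6, 7, 9, 12, 13, 14}
Step 12: union(3, 1) -> merged; set of 3 now {1, 3, 6, 7, 9, 12, 13, 14}
Step 13: union(7, 0) -> merged; set of 7 now {0, 1, 3, 6, 7, 9, 12, 13, 14}
Step 14: find(10) -> no change; set of 10 is {10}
Step 15: union(4, 11) -> merged; set of 4 now {4, 11}
Step 16: find(1) -> no change; set of 1 is {0, 1, 3, 6, 7, 9, 12, 13, 14}
Step 17: find(13) -> no change; set of 13 is {0, 1, 3, 6, 7, 9, 12, 13, 14}
Step 18: union(3, 7) -> already same set; set of 3 now {0, 1, 3, 6, 7, 9, 12, 13, 14}
Step 19: union(6, 3) -> already same set; set of 6 now {0, 1, 3, 6, 7, 9, 12, 13, 14}
Step 20: find(6) -> no change; set of 6 is {0, 1, 3, 6, 7, 9, 12, 13, 14}
Step 21: find(10) -> no change; set of 10 is {10}
Step 22: union(13, 5) -> merged; set of 13 now {0, 1, 3, 5, 6, 7, 9, 12, 13, 14}
Step 23: union(11, 1) -> merged; set of 11 now {0, 1, 3, 4, 5, 6, 7, 9, 11, 12, 13, 14}
Step 24: find(2) -> no change; set of 2 is {2}
Set of 3: {0, 1, 3, 4, 5, 6, 7, 9, 11, 12, 13, 14}; 2 is not a member.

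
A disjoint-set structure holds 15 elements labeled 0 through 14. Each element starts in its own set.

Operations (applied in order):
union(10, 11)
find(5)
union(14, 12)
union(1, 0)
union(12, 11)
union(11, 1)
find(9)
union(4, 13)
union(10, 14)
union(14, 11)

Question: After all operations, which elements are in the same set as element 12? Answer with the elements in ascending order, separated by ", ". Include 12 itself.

Step 1: union(10, 11) -> merged; set of 10 now {10, 11}
Step 2: find(5) -> no change; set of 5 is {5}
Step 3: union(14, 12) -> merged; set of 14 now {12, 14}
Step 4: union(1, 0) -> merged; set of 1 now {0, 1}
Step 5: union(12, 11) -> merged; set of 12 now {10, 11, 12, 14}
Step 6: union(11, 1) -> merged; set of 11 now {0, 1, 10, 11, 12, 14}
Step 7: find(9) -> no change; set of 9 is {9}
Step 8: union(4, 13) -> merged; set of 4 now {4, 13}
Step 9: union(10, 14) -> already same set; set of 10 now {0, 1, 10, 11, 12, 14}
Step 10: union(14, 11) -> already same set; set of 14 now {0, 1, 10, 11, 12, 14}
Component of 12: {0, 1, 10, 11, 12, 14}

Answer: 0, 1, 10, 11, 12, 14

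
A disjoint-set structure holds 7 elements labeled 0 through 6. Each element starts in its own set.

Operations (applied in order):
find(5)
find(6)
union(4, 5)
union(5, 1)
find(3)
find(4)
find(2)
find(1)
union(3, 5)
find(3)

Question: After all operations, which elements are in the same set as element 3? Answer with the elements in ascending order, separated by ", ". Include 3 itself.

Step 1: find(5) -> no change; set of 5 is {5}
Step 2: find(6) -> no change; set of 6 is {6}
Step 3: union(4, 5) -> merged; set of 4 now {4, 5}
Step 4: union(5, 1) -> merged; set of 5 now {1, 4, 5}
Step 5: find(3) -> no change; set of 3 is {3}
Step 6: find(4) -> no change; set of 4 is {1, 4, 5}
Step 7: find(2) -> no change; set of 2 is {2}
Step 8: find(1) -> no change; set of 1 is {1, 4, 5}
Step 9: union(3, 5) -> merged; set of 3 now {1, 3, 4, 5}
Step 10: find(3) -> no change; set of 3 is {1, 3, 4, 5}
Component of 3: {1, 3, 4, 5}

Answer: 1, 3, 4, 5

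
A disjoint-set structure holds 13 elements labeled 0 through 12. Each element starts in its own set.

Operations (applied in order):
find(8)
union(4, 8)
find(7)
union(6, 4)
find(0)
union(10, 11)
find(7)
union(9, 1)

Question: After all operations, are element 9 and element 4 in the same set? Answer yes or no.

Step 1: find(8) -> no change; set of 8 is {8}
Step 2: union(4, 8) -> merged; set of 4 now {4, 8}
Step 3: find(7) -> no change; set of 7 is {7}
Step 4: union(6, 4) -> merged; set of 6 now {4, 6, 8}
Step 5: find(0) -> no change; set of 0 is {0}
Step 6: union(10, 11) -> merged; set of 10 now {10, 11}
Step 7: find(7) -> no change; set of 7 is {7}
Step 8: union(9, 1) -> merged; set of 9 now {1, 9}
Set of 9: {1, 9}; 4 is not a member.

Answer: no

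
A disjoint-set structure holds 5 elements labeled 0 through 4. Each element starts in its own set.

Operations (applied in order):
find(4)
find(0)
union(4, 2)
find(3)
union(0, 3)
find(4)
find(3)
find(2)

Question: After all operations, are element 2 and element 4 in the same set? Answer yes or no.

Step 1: find(4) -> no change; set of 4 is {4}
Step 2: find(0) -> no change; set of 0 is {0}
Step 3: union(4, 2) -> merged; set of 4 now {2, 4}
Step 4: find(3) -> no change; set of 3 is {3}
Step 5: union(0, 3) -> merged; set of 0 now {0, 3}
Step 6: find(4) -> no change; set of 4 is {2, 4}
Step 7: find(3) -> no change; set of 3 is {0, 3}
Step 8: find(2) -> no change; set of 2 is {2, 4}
Set of 2: {2, 4}; 4 is a member.

Answer: yes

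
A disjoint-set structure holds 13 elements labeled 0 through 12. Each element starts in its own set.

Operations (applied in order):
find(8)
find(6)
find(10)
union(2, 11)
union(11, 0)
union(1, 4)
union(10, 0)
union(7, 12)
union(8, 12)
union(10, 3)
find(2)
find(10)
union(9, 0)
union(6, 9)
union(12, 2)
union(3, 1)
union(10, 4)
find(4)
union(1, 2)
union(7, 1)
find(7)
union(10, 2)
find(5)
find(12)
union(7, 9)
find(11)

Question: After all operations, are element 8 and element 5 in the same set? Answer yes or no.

Step 1: find(8) -> no change; set of 8 is {8}
Step 2: find(6) -> no change; set of 6 is {6}
Step 3: find(10) -> no change; set of 10 is {10}
Step 4: union(2, 11) -> merged; set of 2 now {2, 11}
Step 5: union(11, 0) -> merged; set of 11 now {0, 2, 11}
Step 6: union(1, 4) -> merged; set of 1 now {1, 4}
Step 7: union(10, 0) -> merged; set of 10 now {0, 2, 10, 11}
Step 8: union(7, 12) -> merged; set of 7 now {7, 12}
Step 9: union(8, 12) -> merged; set of 8 now {7, 8, 12}
Step 10: union(10, 3) -> merged; set of 10 now {0, 2, 3, 10, 11}
Step 11: find(2) -> no change; set of 2 is {0, 2, 3, 10, 11}
Step 12: find(10) -> no change; set of 10 is {0, 2, 3, 10, 11}
Step 13: union(9, 0) -> merged; set of 9 now {0, 2, 3, 9, 10, 11}
Step 14: union(6, 9) -> merged; set of 6 now {0, 2, 3, 6, 9, 10, 11}
Step 15: union(12, 2) -> merged; set of 12 now {0, 2, 3, 6, 7, 8, 9, 10, 11, 12}
Step 16: union(3, 1) -> merged; set of 3 now {0, 1, 2, 3, 4, 6, 7, 8, 9, 10, 11, 12}
Step 17: union(10, 4) -> already same set; set of 10 now {0, 1, 2, 3, 4, 6, 7, 8, 9, 10, 11, 12}
Step 18: find(4) -> no change; set of 4 is {0, 1, 2, 3, 4, 6, 7, 8, 9, 10, 11, 12}
Step 19: union(1, 2) -> already same set; set of 1 now {0, 1, 2, 3, 4, 6, 7, 8, 9, 10, 11, 12}
Step 20: union(7, 1) -> already same set; set of 7 now {0, 1, 2, 3, 4, 6, 7, 8, 9, 10, 11, 12}
Step 21: find(7) -> no change; set of 7 is {0, 1, 2, 3, 4, 6, 7, 8, 9, 10, 11, 12}
Step 22: union(10, 2) -> already same set; set of 10 now {0, 1, 2, 3, 4, 6, 7, 8, 9, 10, 11, 12}
Step 23: find(5) -> no change; set of 5 is {5}
Step 24: find(12) -> no change; set of 12 is {0, 1, 2, 3, 4, 6, 7, 8, 9, 10, 11, 12}
Step 25: union(7, 9) -> already same set; set of 7 now {0, 1, 2, 3, 4, 6, 7, 8, 9, 10, 11, 12}
Step 26: find(11) -> no change; set of 11 is {0, 1, 2, 3, 4, 6, 7, 8, 9, 10, 11, 12}
Set of 8: {0, 1, 2, 3, 4, 6, 7, 8, 9, 10, 11, 12}; 5 is not a member.

Answer: no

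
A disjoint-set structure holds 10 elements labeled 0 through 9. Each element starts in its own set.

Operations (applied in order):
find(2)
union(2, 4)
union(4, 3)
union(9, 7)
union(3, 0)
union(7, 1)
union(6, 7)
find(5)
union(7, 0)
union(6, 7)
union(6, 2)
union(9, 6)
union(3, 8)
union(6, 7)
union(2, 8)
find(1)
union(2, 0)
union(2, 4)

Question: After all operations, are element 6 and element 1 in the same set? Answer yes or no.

Answer: yes

Derivation:
Step 1: find(2) -> no change; set of 2 is {2}
Step 2: union(2, 4) -> merged; set of 2 now {2, 4}
Step 3: union(4, 3) -> merged; set of 4 now {2, 3, 4}
Step 4: union(9, 7) -> merged; set of 9 now {7, 9}
Step 5: union(3, 0) -> merged; set of 3 now {0, 2, 3, 4}
Step 6: union(7, 1) -> merged; set of 7 now {1, 7, 9}
Step 7: union(6, 7) -> merged; set of 6 now {1, 6, 7, 9}
Step 8: find(5) -> no change; set of 5 is {5}
Step 9: union(7, 0) -> merged; set of 7 now {0, 1, 2, 3, 4, 6, 7, 9}
Step 10: union(6, 7) -> already same set; set of 6 now {0, 1, 2, 3, 4, 6, 7, 9}
Step 11: union(6, 2) -> already same set; set of 6 now {0, 1, 2, 3, 4, 6, 7, 9}
Step 12: union(9, 6) -> already same set; set of 9 now {0, 1, 2, 3, 4, 6, 7, 9}
Step 13: union(3, 8) -> merged; set of 3 now {0, 1, 2, 3, 4, 6, 7, 8, 9}
Step 14: union(6, 7) -> already same set; set of 6 now {0, 1, 2, 3, 4, 6, 7, 8, 9}
Step 15: union(2, 8) -> already same set; set of 2 now {0, 1, 2, 3, 4, 6, 7, 8, 9}
Step 16: find(1) -> no change; set of 1 is {0, 1, 2, 3, 4, 6, 7, 8, 9}
Step 17: union(2, 0) -> already same set; set of 2 now {0, 1, 2, 3, 4, 6, 7, 8, 9}
Step 18: union(2, 4) -> already same set; set of 2 now {0, 1, 2, 3, 4, 6, 7, 8, 9}
Set of 6: {0, 1, 2, 3, 4, 6, 7, 8, 9}; 1 is a member.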